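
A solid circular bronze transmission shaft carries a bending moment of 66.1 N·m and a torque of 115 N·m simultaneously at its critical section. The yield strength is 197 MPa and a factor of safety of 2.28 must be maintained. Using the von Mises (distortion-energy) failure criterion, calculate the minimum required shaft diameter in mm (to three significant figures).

d = 24.2 mm

σ_allow = σ_y/n = 197/2.28 = 86.40 MPa.
For a solid shaft σ_b = 32M/(πd³) and τ = 16T/(πd³), so the von Mises stress is σ' = (16/πd³)·√(4M²+3T²).
√(4M²+3T²) = √(4×(66100)² + 3×(115000)²) = 239100 N·mm.
d³ = 16×239100/(π×86.40) = 14090 mm³.
d = 24.15 mm.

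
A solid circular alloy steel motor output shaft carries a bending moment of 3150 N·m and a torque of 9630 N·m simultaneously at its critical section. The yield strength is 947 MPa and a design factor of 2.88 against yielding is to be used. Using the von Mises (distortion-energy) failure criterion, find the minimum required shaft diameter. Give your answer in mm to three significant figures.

d = 65.1 mm

σ_allow = σ_y/n = 947/2.88 = 328.8 MPa.
For a solid shaft σ_b = 32M/(πd³) and τ = 16T/(πd³), so the von Mises stress is σ' = (16/πd³)·√(4M²+3T²).
√(4M²+3T²) = √(4×(3.150×10^6)² + 3×(9.630×10^6)²) = 1.783×10^7 N·mm.
d³ = 16×1.783×10^7/(π×328.8) = 276200 mm³.
d = 65.12 mm.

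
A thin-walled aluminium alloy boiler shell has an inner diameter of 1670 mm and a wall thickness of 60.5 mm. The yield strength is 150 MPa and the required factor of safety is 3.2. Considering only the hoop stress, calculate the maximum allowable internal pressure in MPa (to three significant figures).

p_allow = 3.40 MPa

σ_allow = 150/3.2 = 46.88 MPa.
σ_h = pD/(2t) → p_allow = 2σ_allow t/D = 2×46.88×60.5/1670 = 3.396 MPa.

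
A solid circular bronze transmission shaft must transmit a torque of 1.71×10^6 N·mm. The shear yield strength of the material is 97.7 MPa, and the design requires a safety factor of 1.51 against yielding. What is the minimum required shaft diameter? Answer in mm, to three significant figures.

d = 51.2 mm

Allowable shear stress τ_allow = 97.7/1.51 = 64.70 MPa.
For a solid shaft τ = 16T/(πd³), so d³ = 16T/(π τ_allow) = 16×1710000/(π×64.70) = 134600 mm³.
d = (134600)^(1/3) = 51.25 mm.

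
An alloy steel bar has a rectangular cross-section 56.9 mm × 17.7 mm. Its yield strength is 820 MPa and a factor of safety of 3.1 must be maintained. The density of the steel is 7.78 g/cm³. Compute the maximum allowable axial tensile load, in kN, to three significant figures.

F_allow = 266 kN

σ_allow = 820/3.1 = 264.5 MPa.
A = 56.9×17.7 = 1007 mm².
F_allow = σ_allow × A = 264.5×1007 = 266400 N.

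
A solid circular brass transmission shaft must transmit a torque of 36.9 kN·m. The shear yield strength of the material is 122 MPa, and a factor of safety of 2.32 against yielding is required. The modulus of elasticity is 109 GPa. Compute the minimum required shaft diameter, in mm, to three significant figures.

Allowable shear stress τ_allow = 122/2.32 = 52.59 MPa.
For a solid shaft τ = 16T/(πd³), so d³ = 16T/(π τ_allow) = 16×3.6900×10^7/(π×52.59) = 3.574×10^6 mm³.
d = (3.574×10^6)^(1/3) = 152.9 mm.

d = 153 mm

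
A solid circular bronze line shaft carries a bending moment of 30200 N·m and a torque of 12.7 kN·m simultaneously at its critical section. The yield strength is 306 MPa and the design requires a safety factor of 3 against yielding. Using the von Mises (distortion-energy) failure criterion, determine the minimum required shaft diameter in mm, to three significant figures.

d = 148 mm

σ_allow = σ_y/n = 306/3 = 102.0 MPa.
For a solid shaft σ_b = 32M/(πd³) and τ = 16T/(πd³), so the von Mises stress is σ' = (16/πd³)·√(4M²+3T²).
√(4M²+3T²) = √(4×(3.020×10^7)² + 3×(1.270×10^7)²) = 6.428×10^7 N·mm.
d³ = 16×6.428×10^7/(π×102.0) = 3.210×10^6 mm³.
d = 147.5 mm.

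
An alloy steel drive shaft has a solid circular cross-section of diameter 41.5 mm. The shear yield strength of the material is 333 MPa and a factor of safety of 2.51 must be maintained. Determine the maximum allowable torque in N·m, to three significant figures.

τ_allow = 333/2.51 = 132.7 MPa.
For a solid shaft T_allow = τ_allow·πd³/16; πd³/16 = π×41.5³/16 = 14030 mm³.
T_allow = 132.7×14030 = 1.862×10^6 N·mm = 1862 N·m.

T_allow = 1860 N·m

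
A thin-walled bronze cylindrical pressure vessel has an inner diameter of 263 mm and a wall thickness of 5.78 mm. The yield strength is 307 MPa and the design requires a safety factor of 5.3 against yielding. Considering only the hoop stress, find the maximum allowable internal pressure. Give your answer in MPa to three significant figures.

σ_allow = 307/5.3 = 57.92 MPa.
σ_h = pD/(2t) → p_allow = 2σ_allow t/D = 2×57.92×5.78/263 = 2.546 MPa.

p_allow = 2.55 MPa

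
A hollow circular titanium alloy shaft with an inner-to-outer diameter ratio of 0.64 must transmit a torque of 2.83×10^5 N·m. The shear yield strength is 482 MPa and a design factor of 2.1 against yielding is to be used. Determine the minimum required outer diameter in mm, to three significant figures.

τ_allow = 482/2.1 = 229.5 MPa.
For a hollow shaft τ = 16T/[πd_o³(1−k⁴)] with k = 0.64, so 1−k⁴ = 0.8322.
d_o³ = 16T/[π τ_allow (1−k⁴)] = 16×2.8300×10^8/(π×229.5×0.8322) = 7.545×10^6 mm³.
d_o = 196.1 mm.

d_o = 196 mm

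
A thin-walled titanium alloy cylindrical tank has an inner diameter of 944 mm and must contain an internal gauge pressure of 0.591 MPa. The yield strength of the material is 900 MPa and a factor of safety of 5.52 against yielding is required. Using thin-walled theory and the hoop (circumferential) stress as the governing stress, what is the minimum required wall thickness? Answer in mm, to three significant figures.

σ_allow = 900/5.52 = 163.0 MPa.
Hoop stress σ_h = pD/(2t), so t = pD/(2σ_allow) = 0.591×944/(2×163.0) = 1.711 mm.

t = 1.71 mm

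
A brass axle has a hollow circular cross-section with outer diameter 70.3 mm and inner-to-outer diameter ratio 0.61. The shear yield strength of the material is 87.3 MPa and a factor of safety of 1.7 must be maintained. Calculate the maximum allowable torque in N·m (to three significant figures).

T_allow = 3020 N·m

τ_allow = 87.3/1.7 = 51.35 MPa.
For a hollow shaft T_allow = τ_allow·πd_o³(1−k⁴)/16 with 1−k⁴ = 0.8615, so πd_o³(1−k⁴)/16 = 58770 mm³.
T_allow = 51.35×58770 = 3.018×10^6 N·mm = 3018 N·m.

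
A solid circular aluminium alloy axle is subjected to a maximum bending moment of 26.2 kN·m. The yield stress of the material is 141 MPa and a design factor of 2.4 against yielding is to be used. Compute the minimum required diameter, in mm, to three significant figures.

d = 166 mm

σ_allow = 141/2.4 = 58.75 MPa.
For a solid circular section σ = 32M/(πd³), so d³ = 32M/(π σ_allow) = 32×2.6200×10^7/(π×58.75) = 4.542×10^6 mm³.
d = 165.6 mm.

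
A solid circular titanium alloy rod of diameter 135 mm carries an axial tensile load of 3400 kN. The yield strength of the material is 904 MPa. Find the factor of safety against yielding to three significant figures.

A = πd²/4 = 14310 mm².
σ = F/A = 3400000/14310 = 237.5 MPa.
n = 904/237.5 = 3.806.

n = 3.81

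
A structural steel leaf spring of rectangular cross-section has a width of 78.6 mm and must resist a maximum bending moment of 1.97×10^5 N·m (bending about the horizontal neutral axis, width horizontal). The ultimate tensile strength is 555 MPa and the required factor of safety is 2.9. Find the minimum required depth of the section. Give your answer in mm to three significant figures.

h = 280 mm

σ_allow = 555/2.9 = 191.4 MPa.
For a rectangular section σ = 6M/(bh²), so h² = 6M/(b σ_allow) = 6×1.9700×10^8/(78.6×191.4) = 78580 mm².
h = 280.3 mm.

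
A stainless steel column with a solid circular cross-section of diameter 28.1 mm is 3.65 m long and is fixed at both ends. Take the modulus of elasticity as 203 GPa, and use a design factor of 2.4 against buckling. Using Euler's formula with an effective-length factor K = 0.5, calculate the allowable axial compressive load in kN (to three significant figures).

I = πd⁴/64 = π×28.1⁴/64 = 30610 mm⁴.
Effective length L_e = KL = 0.5×3.65 m = 1825 mm.
Euler critical load P_cr = π²EI/L_e² = π²×203000×30610/1825² = 18410 N.
P_allow = P_cr/n = 18410/2.4 = 7671 N.

P_allow = 7.67 kN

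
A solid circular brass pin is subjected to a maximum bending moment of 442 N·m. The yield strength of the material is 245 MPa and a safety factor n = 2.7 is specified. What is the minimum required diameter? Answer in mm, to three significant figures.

d = 36.7 mm

σ_allow = 245/2.7 = 90.74 MPa.
For a solid circular section σ = 32M/(πd³), so d³ = 32M/(π σ_allow) = 32×442000/(π×90.74) = 49620 mm³.
d = 36.75 mm.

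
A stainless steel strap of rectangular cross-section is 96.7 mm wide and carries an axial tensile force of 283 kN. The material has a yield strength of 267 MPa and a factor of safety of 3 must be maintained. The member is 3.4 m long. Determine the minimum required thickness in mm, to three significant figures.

t = 32.9 mm

σ_allow = 267/3 = 89.00 MPa.
Required area A = F/σ_allow = 283000/89.00 = 3180 mm².
t = A/w = 3180/96.7 = 32.88 mm.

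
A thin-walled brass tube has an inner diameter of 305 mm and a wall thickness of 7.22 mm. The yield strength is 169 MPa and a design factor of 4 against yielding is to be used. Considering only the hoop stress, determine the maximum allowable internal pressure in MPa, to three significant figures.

p_allow = 2.00 MPa

σ_allow = 169/4 = 42.25 MPa.
σ_h = pD/(2t) → p_allow = 2σ_allow t/D = 2×42.25×7.22/305 = 2.000 MPa.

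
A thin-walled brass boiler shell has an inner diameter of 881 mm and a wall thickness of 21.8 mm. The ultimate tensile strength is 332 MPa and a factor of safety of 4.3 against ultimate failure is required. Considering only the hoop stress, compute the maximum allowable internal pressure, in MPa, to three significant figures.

σ_allow = 332/4.3 = 77.21 MPa.
σ_h = pD/(2t) → p_allow = 2σ_allow t/D = 2×77.21×21.8/881 = 3.821 MPa.

p_allow = 3.82 MPa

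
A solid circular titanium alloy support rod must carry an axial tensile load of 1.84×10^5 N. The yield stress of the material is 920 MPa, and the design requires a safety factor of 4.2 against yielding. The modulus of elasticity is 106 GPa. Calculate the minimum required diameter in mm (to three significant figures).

d = 32.7 mm

Allowable stress σ_allow = 920/4.2 = 219.0 MPa.
Required area A = F/σ_allow = 184000/219.0 = 840.0 mm².
A = πd²/4 → d = √(4A/π) = 32.70 mm.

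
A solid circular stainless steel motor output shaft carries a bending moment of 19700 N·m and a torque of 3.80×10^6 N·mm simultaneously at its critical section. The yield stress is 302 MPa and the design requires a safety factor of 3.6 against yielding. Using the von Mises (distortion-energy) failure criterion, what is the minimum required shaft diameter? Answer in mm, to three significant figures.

d = 134 mm

σ_allow = σ_y/n = 302/3.6 = 83.89 MPa.
For a solid shaft σ_b = 32M/(πd³) and τ = 16T/(πd³), so the von Mises stress is σ' = (16/πd³)·√(4M²+3T²).
√(4M²+3T²) = √(4×(1.970×10^7)² + 3×(3.800×10^6)²) = 3.995×10^7 N·mm.
d³ = 16×3.995×10^7/(π×83.89) = 2.425×10^6 mm³.
d = 134.4 mm.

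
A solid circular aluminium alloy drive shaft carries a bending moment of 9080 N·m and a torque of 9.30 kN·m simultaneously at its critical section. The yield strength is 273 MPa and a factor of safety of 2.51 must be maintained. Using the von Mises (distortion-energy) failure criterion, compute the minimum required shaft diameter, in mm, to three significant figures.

σ_allow = σ_y/n = 273/2.51 = 108.8 MPa.
For a solid shaft σ_b = 32M/(πd³) and τ = 16T/(πd³), so the von Mises stress is σ' = (16/πd³)·√(4M²+3T²).
√(4M²+3T²) = √(4×(9.080×10^6)² + 3×(9.300×10^6)²) = 2.427×10^7 N·mm.
d³ = 16×2.427×10^7/(π×108.8) = 1.137×10^6 mm³.
d = 104.4 mm.

d = 104 mm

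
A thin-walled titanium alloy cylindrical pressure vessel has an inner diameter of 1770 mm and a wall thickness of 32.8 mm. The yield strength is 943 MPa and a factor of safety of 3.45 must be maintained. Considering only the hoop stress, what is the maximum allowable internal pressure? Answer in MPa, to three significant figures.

σ_allow = 943/3.45 = 273.3 MPa.
σ_h = pD/(2t) → p_allow = 2σ_allow t/D = 2×273.3×32.8/1770 = 10.13 MPa.

p_allow = 10.1 MPa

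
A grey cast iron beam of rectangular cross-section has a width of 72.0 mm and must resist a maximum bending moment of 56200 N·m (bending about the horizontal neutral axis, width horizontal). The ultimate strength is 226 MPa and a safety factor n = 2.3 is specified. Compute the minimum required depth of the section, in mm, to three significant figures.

h = 218 mm

σ_allow = 226/2.3 = 98.26 MPa.
For a rectangular section σ = 6M/(bh²), so h² = 6M/(b σ_allow) = 6×5.6200×10^7/(72.0×98.26) = 47660 mm².
h = 218.3 mm.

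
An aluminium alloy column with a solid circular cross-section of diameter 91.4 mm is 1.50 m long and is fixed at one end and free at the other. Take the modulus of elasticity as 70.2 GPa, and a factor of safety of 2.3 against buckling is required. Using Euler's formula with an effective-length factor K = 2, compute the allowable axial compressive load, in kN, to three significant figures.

I = πd⁴/64 = π×91.4⁴/64 = 3.426×10^6 mm⁴.
Effective length L_e = KL = 2×1.50 m = 3000 mm.
Euler critical load P_cr = π²EI/L_e² = π²×70200×3.426×10^6/3000² = 263700 N.
P_allow = P_cr/n = 263700/2.3 = 114700 N.

P_allow = 115 kN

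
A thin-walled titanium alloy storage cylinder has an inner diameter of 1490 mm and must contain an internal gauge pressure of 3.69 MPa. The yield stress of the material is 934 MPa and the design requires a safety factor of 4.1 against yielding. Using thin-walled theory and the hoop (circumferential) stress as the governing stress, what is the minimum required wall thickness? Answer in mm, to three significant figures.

t = 12.1 mm

σ_allow = 934/4.1 = 227.8 MPa.
Hoop stress σ_h = pD/(2t), so t = pD/(2σ_allow) = 3.69×1490/(2×227.8) = 12.07 mm.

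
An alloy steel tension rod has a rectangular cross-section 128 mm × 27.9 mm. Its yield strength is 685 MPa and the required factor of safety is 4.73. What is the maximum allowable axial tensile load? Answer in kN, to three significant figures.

σ_allow = 685/4.73 = 144.8 MPa.
A = 128×27.9 = 3571 mm².
F_allow = σ_allow × A = 144.8×3571 = 517200 N.

F_allow = 517 kN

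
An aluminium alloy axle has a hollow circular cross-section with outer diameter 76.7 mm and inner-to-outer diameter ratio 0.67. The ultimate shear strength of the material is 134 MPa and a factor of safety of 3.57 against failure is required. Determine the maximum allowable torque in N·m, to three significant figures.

τ_allow = 134/3.57 = 37.54 MPa.
For a hollow shaft T_allow = τ_allow·πd_o³(1−k⁴)/16 with 1−k⁴ = 0.7985, so πd_o³(1−k⁴)/16 = 70740 mm³.
T_allow = 37.54×70740 = 2.655×10^6 N·mm = 2655 N·m.

T_allow = 2660 N·m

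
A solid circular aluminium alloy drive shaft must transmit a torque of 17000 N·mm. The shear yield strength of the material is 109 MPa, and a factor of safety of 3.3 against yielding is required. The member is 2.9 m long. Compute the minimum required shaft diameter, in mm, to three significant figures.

Allowable shear stress τ_allow = 109/3.3 = 33.03 MPa.
For a solid shaft τ = 16T/(πd³), so d³ = 16T/(π τ_allow) = 16×17000/(π×33.03) = 2621 mm³.
d = (2621)^(1/3) = 13.79 mm.

d = 13.8 mm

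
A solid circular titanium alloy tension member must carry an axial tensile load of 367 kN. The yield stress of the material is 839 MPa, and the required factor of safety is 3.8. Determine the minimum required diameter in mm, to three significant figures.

d = 46.0 mm

Allowable stress σ_allow = 839/3.8 = 220.8 MPa.
Required area A = F/σ_allow = 367000/220.8 = 1662 mm².
A = πd²/4 → d = √(4A/π) = 46.00 mm.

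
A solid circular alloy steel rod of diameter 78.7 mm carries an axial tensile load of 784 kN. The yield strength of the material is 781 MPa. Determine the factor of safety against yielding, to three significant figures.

n = 4.85

A = πd²/4 = 4865 mm².
σ = F/A = 784000/4865 = 161.2 MPa.
n = 781/161.2 = 4.846.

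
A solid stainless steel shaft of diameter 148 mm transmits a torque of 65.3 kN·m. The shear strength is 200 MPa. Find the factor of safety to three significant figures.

τ = 16T/(πd³) = 16×6.5300×10^7/(π×148³) = 102.6 MPa.
n = τ_limit/τ = 200/102.6 = 1.950.

n = 1.95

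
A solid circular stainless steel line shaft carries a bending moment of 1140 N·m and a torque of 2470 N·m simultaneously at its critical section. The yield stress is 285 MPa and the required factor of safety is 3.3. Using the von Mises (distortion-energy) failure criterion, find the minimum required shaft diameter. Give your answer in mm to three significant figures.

d = 65.9 mm

σ_allow = σ_y/n = 285/3.3 = 86.36 MPa.
For a solid shaft σ_b = 32M/(πd³) and τ = 16T/(πd³), so the von Mises stress is σ' = (16/πd³)·√(4M²+3T²).
√(4M²+3T²) = √(4×(1.140×10^6)² + 3×(2.470×10^6)²) = 4.848×10^6 N·mm.
d³ = 16×4.848×10^6/(π×86.36) = 285900 mm³.
d = 65.88 mm.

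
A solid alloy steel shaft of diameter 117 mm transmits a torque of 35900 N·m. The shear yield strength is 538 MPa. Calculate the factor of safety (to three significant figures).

n = 4.71

τ = 16T/(πd³) = 16×3.5900×10^7/(π×117³) = 114.2 MPa.
n = τ_limit/τ = 538/114.2 = 4.713.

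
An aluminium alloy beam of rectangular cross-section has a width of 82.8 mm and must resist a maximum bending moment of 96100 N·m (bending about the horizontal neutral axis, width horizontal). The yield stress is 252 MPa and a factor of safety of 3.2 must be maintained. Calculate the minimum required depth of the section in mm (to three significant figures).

h = 297 mm

σ_allow = 252/3.2 = 78.75 MPa.
For a rectangular section σ = 6M/(bh²), so h² = 6M/(b σ_allow) = 6×9.6100×10^7/(82.8×78.75) = 88430 mm².
h = 297.4 mm.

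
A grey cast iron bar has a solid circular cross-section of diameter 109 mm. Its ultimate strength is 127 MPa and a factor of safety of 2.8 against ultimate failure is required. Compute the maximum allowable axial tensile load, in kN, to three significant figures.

F_allow = 423 kN

σ_allow = 127/2.8 = 45.36 MPa.
A = πd²/4 = π×109²/4 = 9331 mm².
F_allow = σ_allow × A = 45.36×9331 = 423200 N.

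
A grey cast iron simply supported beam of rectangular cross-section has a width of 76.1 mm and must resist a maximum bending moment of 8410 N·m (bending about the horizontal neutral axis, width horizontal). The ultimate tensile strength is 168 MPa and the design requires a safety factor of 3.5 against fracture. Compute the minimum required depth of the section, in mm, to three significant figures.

σ_allow = 168/3.5 = 48.00 MPa.
For a rectangular section σ = 6M/(bh²), so h² = 6M/(b σ_allow) = 6×8410000/(76.1×48.00) = 13810 mm².
h = 117.5 mm.

h = 118 mm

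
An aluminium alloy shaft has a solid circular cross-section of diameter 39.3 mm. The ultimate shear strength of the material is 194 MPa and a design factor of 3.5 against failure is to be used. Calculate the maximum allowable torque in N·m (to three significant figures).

τ_allow = 194/3.5 = 55.43 MPa.
For a solid shaft T_allow = τ_allow·πd³/16; πd³/16 = π×39.3³/16 = 11920 mm³.
T_allow = 55.43×11920 = 660600 N·mm = 660.6 N·m.

T_allow = 661 N·m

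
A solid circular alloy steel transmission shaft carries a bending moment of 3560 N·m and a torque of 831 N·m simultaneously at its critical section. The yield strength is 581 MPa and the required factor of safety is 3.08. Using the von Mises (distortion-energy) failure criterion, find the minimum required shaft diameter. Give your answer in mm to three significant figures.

d = 58.1 mm

σ_allow = σ_y/n = 581/3.08 = 188.6 MPa.
For a solid shaft σ_b = 32M/(πd³) and τ = 16T/(πd³), so the von Mises stress is σ' = (16/πd³)·√(4M²+3T²).
√(4M²+3T²) = √(4×(3.560×10^6)² + 3×(831000)²) = 7.264×10^6 N·mm.
d³ = 16×7.264×10^6/(π×188.6) = 196100 mm³.
d = 58.10 mm.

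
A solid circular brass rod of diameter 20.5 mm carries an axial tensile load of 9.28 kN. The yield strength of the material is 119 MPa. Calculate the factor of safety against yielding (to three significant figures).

A = πd²/4 = 330.1 mm².
σ = F/A = 9280.0/330.1 = 28.12 MPa.
n = 119/28.12 = 4.232.

n = 4.23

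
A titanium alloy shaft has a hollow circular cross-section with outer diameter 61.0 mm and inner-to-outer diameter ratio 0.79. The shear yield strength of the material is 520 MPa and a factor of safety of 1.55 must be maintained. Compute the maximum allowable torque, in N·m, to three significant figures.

T_allow = 9130 N·m

τ_allow = 520/1.55 = 335.5 MPa.
For a hollow shaft T_allow = τ_allow·πd_o³(1−k⁴)/16 with 1−k⁴ = 0.6105, so πd_o³(1−k⁴)/16 = 27210 mm³.
T_allow = 335.5×27210 = 9.128×10^6 N·mm = 9128 N·m.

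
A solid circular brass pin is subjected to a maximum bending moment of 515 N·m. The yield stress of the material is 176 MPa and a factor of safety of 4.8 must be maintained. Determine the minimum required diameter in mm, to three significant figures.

d = 52.3 mm

σ_allow = 176/4.8 = 36.67 MPa.
For a solid circular section σ = 32M/(πd³), so d³ = 32M/(π σ_allow) = 32×515000/(π×36.67) = 143100 mm³.
d = 52.30 mm.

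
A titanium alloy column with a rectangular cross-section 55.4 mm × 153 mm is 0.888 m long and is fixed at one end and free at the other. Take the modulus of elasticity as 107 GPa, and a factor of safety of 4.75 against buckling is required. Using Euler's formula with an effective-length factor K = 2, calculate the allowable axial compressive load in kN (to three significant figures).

P_allow = 153 kN

Buckling occurs about the weak axis: I_min = h·b³/12 = 153×55.4³/12 = 2.168×10^6 mm⁴ (b = 55.4 mm is the smaller dimension).
Effective length L_e = KL = 2×0.888 m = 1776 mm.
Euler critical load P_cr = π²EI/L_e² = π²×107000×2.168×10^6/1776² = 725800 N.
P_allow = P_cr/n = 725800/4.75 = 152800 N.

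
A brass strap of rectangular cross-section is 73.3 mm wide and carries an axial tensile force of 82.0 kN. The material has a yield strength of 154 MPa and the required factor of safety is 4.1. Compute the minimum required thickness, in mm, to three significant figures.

t = 29.8 mm

σ_allow = 154/4.1 = 37.56 MPa.
Required area A = F/σ_allow = 82000/37.56 = 2183 mm².
t = A/w = 2183/73.3 = 29.78 mm.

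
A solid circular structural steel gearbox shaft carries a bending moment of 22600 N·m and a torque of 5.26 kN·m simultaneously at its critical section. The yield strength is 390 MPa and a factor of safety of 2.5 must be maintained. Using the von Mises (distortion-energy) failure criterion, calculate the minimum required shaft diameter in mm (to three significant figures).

d = 115 mm

σ_allow = σ_y/n = 390/2.5 = 156.0 MPa.
For a solid shaft σ_b = 32M/(πd³) and τ = 16T/(πd³), so the von Mises stress is σ' = (16/πd³)·√(4M²+3T²).
√(4M²+3T²) = √(4×(2.260×10^7)² + 3×(5.260×10^6)²) = 4.611×10^7 N·mm.
d³ = 16×4.611×10^7/(π×156.0) = 1.505×10^6 mm³.
d = 114.6 mm.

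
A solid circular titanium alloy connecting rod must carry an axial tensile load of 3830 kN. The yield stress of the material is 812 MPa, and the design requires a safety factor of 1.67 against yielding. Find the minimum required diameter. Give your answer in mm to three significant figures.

Allowable stress σ_allow = 812/1.67 = 486.2 MPa.
Required area A = F/σ_allow = 3830000/486.2 = 7877 mm².
A = πd²/4 → d = √(4A/π) = 100.1 mm.

d = 100 mm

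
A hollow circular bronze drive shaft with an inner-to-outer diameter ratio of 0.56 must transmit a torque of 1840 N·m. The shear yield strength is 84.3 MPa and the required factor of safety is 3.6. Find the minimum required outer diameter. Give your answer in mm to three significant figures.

d_o = 76.3 mm

τ_allow = 84.3/3.6 = 23.42 MPa.
For a hollow shaft τ = 16T/[πd_o³(1−k⁴)] with k = 0.56, so 1−k⁴ = 0.9017.
d_o³ = 16T/[π τ_allow (1−k⁴)] = 16×1840000/(π×23.42×0.9017) = 443800 mm³.
d_o = 76.28 mm.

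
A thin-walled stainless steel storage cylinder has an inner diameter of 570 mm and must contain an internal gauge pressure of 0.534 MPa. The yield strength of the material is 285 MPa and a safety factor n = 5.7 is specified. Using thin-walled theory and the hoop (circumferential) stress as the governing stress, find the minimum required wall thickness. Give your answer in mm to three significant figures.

t = 3.04 mm

σ_allow = 285/5.7 = 50.00 MPa.
Hoop stress σ_h = pD/(2t), so t = pD/(2σ_allow) = 0.534×570/(2×50.00) = 3.044 mm.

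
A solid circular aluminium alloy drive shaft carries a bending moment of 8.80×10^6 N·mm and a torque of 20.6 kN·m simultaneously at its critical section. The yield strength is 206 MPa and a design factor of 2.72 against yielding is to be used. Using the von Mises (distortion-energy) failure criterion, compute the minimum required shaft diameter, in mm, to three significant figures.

d = 139 mm

σ_allow = σ_y/n = 206/2.72 = 75.74 MPa.
For a solid shaft σ_b = 32M/(πd³) and τ = 16T/(πd³), so the von Mises stress is σ' = (16/πd³)·√(4M²+3T²).
√(4M²+3T²) = √(4×(8.800×10^6)² + 3×(2.060×10^7)²) = 3.978×10^7 N·mm.
d³ = 16×3.978×10^7/(π×75.74) = 2.675×10^6 mm³.
d = 138.8 mm.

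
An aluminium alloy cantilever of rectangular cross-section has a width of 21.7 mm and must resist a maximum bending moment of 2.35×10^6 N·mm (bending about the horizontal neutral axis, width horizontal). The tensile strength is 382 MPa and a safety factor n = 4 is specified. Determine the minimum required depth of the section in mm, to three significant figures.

σ_allow = 382/4 = 95.50 MPa.
For a rectangular section σ = 6M/(bh²), so h² = 6M/(b σ_allow) = 6×2350000/(21.7×95.50) = 6804 mm².
h = 82.49 mm.

h = 82.5 mm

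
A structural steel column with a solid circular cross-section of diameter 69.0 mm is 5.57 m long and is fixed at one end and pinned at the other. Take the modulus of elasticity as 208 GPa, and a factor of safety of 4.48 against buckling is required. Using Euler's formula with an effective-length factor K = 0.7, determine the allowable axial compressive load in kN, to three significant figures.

P_allow = 33.5 kN

I = πd⁴/64 = π×69.0⁴/64 = 1.113×10^6 mm⁴.
Effective length L_e = KL = 0.7×5.57 m = 3899 mm.
Euler critical load P_cr = π²EI/L_e² = π²×208000×1.113×10^6/3899² = 150300 N.
P_allow = P_cr/n = 150300/4.48 = 33540 N.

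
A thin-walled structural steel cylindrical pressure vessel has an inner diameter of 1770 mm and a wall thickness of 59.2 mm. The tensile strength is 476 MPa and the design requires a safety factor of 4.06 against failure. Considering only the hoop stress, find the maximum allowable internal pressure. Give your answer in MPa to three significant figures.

p_allow = 7.84 MPa

σ_allow = 476/4.06 = 117.2 MPa.
σ_h = pD/(2t) → p_allow = 2σ_allow t/D = 2×117.2×59.2/1770 = 7.843 MPa.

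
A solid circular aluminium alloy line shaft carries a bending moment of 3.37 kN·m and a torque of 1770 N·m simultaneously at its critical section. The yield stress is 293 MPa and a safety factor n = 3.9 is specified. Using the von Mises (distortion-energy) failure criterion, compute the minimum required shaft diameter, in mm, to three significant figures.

σ_allow = σ_y/n = 293/3.9 = 75.13 MPa.
For a solid shaft σ_b = 32M/(πd³) and τ = 16T/(πd³), so the von Mises stress is σ' = (16/πd³)·√(4M²+3T²).
√(4M²+3T²) = √(4×(3.370×10^6)² + 3×(1.770×10^6)²) = 7.404×10^6 N·mm.
d³ = 16×7.404×10^6/(π×75.13) = 502000 mm³.
d = 79.47 mm.

d = 79.5 mm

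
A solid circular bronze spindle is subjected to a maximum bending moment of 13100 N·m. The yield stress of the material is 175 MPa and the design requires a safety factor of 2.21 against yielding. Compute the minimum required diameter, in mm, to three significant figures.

σ_allow = 175/2.21 = 79.19 MPa.
For a solid circular section σ = 32M/(πd³), so d³ = 32M/(π σ_allow) = 32×1.3100×10^7/(π×79.19) = 1.685×10^6 mm³.
d = 119.0 mm.

d = 119 mm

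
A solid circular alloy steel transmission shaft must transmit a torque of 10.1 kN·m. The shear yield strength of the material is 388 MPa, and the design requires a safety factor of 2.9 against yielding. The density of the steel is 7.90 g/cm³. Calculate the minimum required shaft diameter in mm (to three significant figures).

d = 72.7 mm

Allowable shear stress τ_allow = 388/2.9 = 133.8 MPa.
For a solid shaft τ = 16T/(πd³), so d³ = 16T/(π τ_allow) = 16×1.0100×10^7/(π×133.8) = 384500 mm³.
d = (384500)^(1/3) = 72.71 mm.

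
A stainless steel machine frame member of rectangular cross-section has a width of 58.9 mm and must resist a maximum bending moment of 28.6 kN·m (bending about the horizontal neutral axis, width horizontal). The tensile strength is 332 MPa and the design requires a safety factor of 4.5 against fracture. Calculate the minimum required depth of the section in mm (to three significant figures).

σ_allow = 332/4.5 = 73.78 MPa.
For a rectangular section σ = 6M/(bh²), so h² = 6M/(b σ_allow) = 6×2.8600×10^7/(58.9×73.78) = 39490 mm².
h = 198.7 mm.

h = 199 mm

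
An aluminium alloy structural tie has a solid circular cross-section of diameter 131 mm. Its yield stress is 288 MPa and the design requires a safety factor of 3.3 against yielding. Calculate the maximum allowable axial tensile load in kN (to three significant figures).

F_allow = 1180 kN

σ_allow = 288/3.3 = 87.27 MPa.
A = πd²/4 = π×131²/4 = 13480 mm².
F_allow = σ_allow × A = 87.27×13480 = 1.176×10^6 N.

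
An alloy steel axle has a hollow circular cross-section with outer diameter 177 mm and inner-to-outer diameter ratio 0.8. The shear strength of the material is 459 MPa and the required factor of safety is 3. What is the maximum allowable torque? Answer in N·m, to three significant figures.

τ_allow = 459/3 = 153.0 MPa.
For a hollow shaft T_allow = τ_allow·πd_o³(1−k⁴)/16 with 1−k⁴ = 0.5904, so πd_o³(1−k⁴)/16 = 642800 mm³.
T_allow = 153.0×642800 = 9.835×10^7 N·mm = 98350 N·m.

T_allow = 98400 N·m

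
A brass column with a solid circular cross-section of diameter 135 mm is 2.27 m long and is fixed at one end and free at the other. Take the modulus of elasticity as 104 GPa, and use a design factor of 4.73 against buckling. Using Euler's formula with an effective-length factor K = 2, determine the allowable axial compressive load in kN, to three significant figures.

I = πd⁴/64 = π×135⁴/64 = 1.630×10^7 mm⁴.
Effective length L_e = KL = 2×2.27 m = 4540 mm.
Euler critical load P_cr = π²EI/L_e² = π²×104000×1.630×10^7/4540² = 811900 N.
P_allow = P_cr/n = 811900/4.73 = 171700 N.

P_allow = 172 kN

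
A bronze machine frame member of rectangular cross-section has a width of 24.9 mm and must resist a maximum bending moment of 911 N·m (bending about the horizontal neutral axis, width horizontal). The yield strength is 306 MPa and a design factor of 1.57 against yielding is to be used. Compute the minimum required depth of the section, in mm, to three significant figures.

h = 33.6 mm

σ_allow = 306/1.57 = 194.9 MPa.
For a rectangular section σ = 6M/(bh²), so h² = 6M/(b σ_allow) = 6×911000/(24.9×194.9) = 1126 mm².
h = 33.56 mm.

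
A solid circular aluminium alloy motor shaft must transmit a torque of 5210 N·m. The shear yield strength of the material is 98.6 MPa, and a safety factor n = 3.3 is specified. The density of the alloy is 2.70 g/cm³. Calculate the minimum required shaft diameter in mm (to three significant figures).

d = 96.1 mm

Allowable shear stress τ_allow = 98.6/3.3 = 29.88 MPa.
For a solid shaft τ = 16T/(πd³), so d³ = 16T/(π τ_allow) = 16×5210000/(π×29.88) = 888100 mm³.
d = (888100)^(1/3) = 96.12 mm.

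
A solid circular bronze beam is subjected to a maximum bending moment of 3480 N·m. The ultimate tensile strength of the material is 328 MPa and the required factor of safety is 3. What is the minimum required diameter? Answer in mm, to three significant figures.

σ_allow = 328/3 = 109.3 MPa.
For a solid circular section σ = 32M/(πd³), so d³ = 32M/(π σ_allow) = 32×3480000/(π×109.3) = 324200 mm³.
d = 68.70 mm.

d = 68.7 mm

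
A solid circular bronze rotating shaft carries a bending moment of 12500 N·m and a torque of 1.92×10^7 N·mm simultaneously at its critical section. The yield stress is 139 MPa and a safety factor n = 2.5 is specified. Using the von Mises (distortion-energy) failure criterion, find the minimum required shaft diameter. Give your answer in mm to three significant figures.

d = 156 mm

σ_allow = σ_y/n = 139/2.5 = 55.60 MPa.
For a solid shaft σ_b = 32M/(πd³) and τ = 16T/(πd³), so the von Mises stress is σ' = (16/πd³)·√(4M²+3T²).
√(4M²+3T²) = √(4×(1.250×10^7)² + 3×(1.920×10^7)²) = 4.160×10^7 N·mm.
d³ = 16×4.160×10^7/(π×55.60) = 3.811×10^6 mm³.
d = 156.2 mm.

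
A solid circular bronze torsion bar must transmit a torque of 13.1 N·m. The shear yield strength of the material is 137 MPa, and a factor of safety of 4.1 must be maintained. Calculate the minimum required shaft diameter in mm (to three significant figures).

Allowable shear stress τ_allow = 137/4.1 = 33.41 MPa.
For a solid shaft τ = 16T/(πd³), so d³ = 16T/(π τ_allow) = 16×13100/(π×33.41) = 1997 mm³.
d = (1997)^(1/3) = 12.59 mm.

d = 12.6 mm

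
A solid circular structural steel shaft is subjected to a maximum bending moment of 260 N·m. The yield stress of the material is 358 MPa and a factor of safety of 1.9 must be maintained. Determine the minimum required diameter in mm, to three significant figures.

d = 24.1 mm

σ_allow = 358/1.9 = 188.4 MPa.
For a solid circular section σ = 32M/(πd³), so d³ = 32M/(π σ_allow) = 32×260000/(π×188.4) = 14060 mm³.
d = 24.13 mm.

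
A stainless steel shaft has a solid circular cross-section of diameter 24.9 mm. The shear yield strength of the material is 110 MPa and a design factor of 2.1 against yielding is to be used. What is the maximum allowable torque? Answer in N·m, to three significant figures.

τ_allow = 110/2.1 = 52.38 MPa.
For a solid shaft T_allow = τ_allow·πd³/16; πd³/16 = π×24.9³/16 = 3031 mm³.
T_allow = 52.38×3031 = 158800 N·mm = 158.8 N·m.

T_allow = 159 N·m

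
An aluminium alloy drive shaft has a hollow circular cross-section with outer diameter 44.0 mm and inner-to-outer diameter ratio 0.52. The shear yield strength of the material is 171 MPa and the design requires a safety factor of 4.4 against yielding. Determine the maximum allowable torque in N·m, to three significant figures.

τ_allow = 171/4.4 = 38.86 MPa.
For a hollow shaft T_allow = τ_allow·πd_o³(1−k⁴)/16 with 1−k⁴ = 0.9269, so πd_o³(1−k⁴)/16 = 15500 mm³.
T_allow = 38.86×15500 = 602500 N·mm = 602.5 N·m.

T_allow = 602 N·m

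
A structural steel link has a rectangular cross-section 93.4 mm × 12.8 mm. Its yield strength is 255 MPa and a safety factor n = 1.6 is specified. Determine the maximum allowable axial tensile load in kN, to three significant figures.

F_allow = 191 kN

σ_allow = 255/1.6 = 159.4 MPa.
A = 93.4×12.8 = 1196 mm².
F_allow = σ_allow × A = 159.4×1196 = 190500 N.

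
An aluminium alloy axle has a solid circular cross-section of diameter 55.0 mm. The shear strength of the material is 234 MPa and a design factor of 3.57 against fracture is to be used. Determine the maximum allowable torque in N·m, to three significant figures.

τ_allow = 234/3.57 = 65.55 MPa.
For a solid shaft T_allow = τ_allow·πd³/16; πd³/16 = π×55.0³/16 = 32670 mm³.
T_allow = 65.55×32670 = 2.141×10^6 N·mm = 2141 N·m.

T_allow = 2140 N·m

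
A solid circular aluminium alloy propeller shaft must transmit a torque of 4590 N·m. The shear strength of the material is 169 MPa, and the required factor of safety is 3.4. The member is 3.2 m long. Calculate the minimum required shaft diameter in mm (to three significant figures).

Allowable shear stress τ_allow = 169/3.4 = 49.71 MPa.
For a solid shaft τ = 16T/(πd³), so d³ = 16T/(π τ_allow) = 16×4590000/(π×49.71) = 470300 mm³.
d = (470300)^(1/3) = 77.77 mm.

d = 77.8 mm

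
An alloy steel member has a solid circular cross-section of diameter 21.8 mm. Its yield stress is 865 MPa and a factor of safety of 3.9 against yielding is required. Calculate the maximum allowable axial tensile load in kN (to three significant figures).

F_allow = 82.8 kN

σ_allow = 865/3.9 = 221.8 MPa.
A = πd²/4 = π×21.8²/4 = 373.3 mm².
F_allow = σ_allow × A = 221.8×373.3 = 82790 N.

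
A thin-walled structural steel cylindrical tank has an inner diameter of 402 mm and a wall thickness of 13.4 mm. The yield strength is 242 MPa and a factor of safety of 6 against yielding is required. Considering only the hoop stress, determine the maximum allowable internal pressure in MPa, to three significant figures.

σ_allow = 242/6 = 40.33 MPa.
σ_h = pD/(2t) → p_allow = 2σ_allow t/D = 2×40.33×13.4/402 = 2.689 MPa.

p_allow = 2.69 MPa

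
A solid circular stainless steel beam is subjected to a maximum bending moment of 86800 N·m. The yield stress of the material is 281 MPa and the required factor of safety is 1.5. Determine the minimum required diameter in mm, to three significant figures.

σ_allow = 281/1.5 = 187.3 MPa.
For a solid circular section σ = 32M/(πd³), so d³ = 32M/(π σ_allow) = 32×8.6800×10^7/(π×187.3) = 4.720×10^6 mm³.
d = 167.7 mm.

d = 168 mm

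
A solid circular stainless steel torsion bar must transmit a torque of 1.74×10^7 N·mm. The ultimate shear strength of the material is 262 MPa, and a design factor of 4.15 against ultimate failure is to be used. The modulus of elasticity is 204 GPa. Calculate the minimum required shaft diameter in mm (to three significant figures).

d = 112 mm

Allowable shear stress τ_allow = 262/4.15 = 63.13 MPa.
For a solid shaft τ = 16T/(πd³), so d³ = 16T/(π τ_allow) = 16×1.7400×10^7/(π×63.13) = 1.404×10^6 mm³.
d = (1.404×10^6)^(1/3) = 112.0 mm.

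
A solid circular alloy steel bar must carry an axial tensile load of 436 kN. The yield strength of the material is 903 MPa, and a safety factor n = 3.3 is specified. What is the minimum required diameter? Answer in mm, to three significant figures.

Allowable stress σ_allow = 903/3.3 = 273.6 MPa.
Required area A = F/σ_allow = 436000/273.6 = 1593 mm².
A = πd²/4 → d = √(4A/π) = 45.04 mm.

d = 45.0 mm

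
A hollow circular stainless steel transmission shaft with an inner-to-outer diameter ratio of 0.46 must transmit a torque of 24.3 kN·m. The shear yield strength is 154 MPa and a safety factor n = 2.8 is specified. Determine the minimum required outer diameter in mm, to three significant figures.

d_o = 133 mm

τ_allow = 154/2.8 = 55.00 MPa.
For a hollow shaft τ = 16T/[πd_o³(1−k⁴)] with k = 0.46, so 1−k⁴ = 0.9552.
d_o³ = 16T/[π τ_allow (1−k⁴)] = 16×2.4300×10^7/(π×55.00×0.9552) = 2.356×10^6 mm³.
d_o = 133.1 mm.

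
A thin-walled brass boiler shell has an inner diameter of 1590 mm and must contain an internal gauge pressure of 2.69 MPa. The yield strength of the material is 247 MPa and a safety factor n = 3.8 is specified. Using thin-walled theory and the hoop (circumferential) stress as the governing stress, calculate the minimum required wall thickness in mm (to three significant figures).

σ_allow = 247/3.8 = 65.00 MPa.
Hoop stress σ_h = pD/(2t), so t = pD/(2σ_allow) = 2.69×1590/(2×65.00) = 32.90 mm.

t = 32.9 mm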